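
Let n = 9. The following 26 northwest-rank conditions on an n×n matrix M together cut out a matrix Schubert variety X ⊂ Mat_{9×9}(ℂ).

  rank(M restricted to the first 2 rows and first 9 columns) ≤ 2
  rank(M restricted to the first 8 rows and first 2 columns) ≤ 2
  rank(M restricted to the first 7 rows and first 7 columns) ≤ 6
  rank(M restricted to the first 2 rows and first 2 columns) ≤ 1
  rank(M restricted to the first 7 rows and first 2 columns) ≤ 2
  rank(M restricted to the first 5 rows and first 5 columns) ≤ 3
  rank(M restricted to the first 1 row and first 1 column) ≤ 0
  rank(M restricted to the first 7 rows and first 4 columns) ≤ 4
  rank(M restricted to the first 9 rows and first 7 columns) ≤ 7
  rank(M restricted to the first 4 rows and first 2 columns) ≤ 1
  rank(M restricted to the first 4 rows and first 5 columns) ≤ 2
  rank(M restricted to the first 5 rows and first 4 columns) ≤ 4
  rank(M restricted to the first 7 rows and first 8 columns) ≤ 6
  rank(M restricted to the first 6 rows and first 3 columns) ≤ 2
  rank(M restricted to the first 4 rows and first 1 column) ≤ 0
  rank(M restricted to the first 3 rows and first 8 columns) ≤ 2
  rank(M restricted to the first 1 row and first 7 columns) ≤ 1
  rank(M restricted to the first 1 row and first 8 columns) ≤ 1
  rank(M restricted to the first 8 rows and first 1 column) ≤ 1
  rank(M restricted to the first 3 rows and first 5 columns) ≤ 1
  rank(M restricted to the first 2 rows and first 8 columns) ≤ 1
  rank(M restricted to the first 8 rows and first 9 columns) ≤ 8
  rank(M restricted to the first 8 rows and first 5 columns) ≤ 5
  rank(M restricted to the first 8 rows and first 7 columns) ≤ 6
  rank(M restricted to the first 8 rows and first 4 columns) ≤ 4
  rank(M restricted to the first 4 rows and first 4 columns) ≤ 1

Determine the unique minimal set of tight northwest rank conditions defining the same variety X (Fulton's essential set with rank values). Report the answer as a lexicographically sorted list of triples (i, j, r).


Rank table r_w(9×9) implied by the 26 constraints:

  i=1: 0, 1, 1, 1, 1, 1, 1, 1, 1
  i=2: 0, 1, 1, 1, 1, 1, 1, 1, 2
  i=3: 0, 1, 1, 1, 1, 2, 2, 2, 3
  i=4: 0, 1, 1, 1, 2, 3, 3, 3, 4
  i=5: 1, 2, 2, 2, 3, 4, 4, 4, 5
  i=6: 1, 2, 2, 3, 4, 5, 5, 5, 6
  i=7: 1, 2, 3, 4, 5, 6, 6, 6, 7
  i=8: 1, 2, 3, 4, 5, 6, 6, 7, 8
  i=9: 1, 2, 3, 4, 5, 6, 7, 8, 9

hence w(1..9) = (2, 9, 6, 5, 1, 4, 3, 8, 7).

Rothe diagram D(w) (17 cells), 6 SE-corners (essential conditions):

[(2, 8, 1), (3, 5, 1), (4, 1, 0), (4, 4, 1), (6, 3, 2), (8, 7, 6)]


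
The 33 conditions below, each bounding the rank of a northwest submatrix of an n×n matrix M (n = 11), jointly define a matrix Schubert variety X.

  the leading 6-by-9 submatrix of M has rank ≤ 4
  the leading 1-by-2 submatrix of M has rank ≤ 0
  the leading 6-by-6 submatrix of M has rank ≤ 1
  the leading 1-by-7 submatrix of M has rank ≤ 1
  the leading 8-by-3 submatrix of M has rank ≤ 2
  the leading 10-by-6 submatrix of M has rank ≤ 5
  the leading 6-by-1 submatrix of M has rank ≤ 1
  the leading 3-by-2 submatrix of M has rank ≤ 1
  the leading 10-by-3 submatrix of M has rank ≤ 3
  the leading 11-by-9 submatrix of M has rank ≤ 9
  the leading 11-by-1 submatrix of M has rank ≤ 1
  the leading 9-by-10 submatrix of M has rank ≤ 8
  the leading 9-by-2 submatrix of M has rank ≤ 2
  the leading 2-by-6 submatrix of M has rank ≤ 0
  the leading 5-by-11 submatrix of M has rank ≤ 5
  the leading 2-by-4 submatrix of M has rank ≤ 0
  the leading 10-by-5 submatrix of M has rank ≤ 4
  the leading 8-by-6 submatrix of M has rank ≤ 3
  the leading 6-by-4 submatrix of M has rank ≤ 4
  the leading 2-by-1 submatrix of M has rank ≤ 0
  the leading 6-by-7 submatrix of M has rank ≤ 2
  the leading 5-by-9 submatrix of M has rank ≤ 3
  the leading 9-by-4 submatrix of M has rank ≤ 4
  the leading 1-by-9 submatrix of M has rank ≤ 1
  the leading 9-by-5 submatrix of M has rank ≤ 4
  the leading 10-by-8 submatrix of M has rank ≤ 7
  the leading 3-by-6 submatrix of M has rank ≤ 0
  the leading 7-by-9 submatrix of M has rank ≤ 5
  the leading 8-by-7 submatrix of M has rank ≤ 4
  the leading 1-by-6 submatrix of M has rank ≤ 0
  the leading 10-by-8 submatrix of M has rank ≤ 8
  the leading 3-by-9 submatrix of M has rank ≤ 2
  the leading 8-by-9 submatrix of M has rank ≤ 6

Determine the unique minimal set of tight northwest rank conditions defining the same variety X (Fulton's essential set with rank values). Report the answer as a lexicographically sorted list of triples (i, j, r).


Propagating the 33 rank bounds to every northwest block:

  0 | 0 | 0 | 0 | 0 | 0 | 1 | 1 | 1 | 1 | 1
  0 | 0 | 0 | 0 | 0 | 0 | 1 | 2 | 2 | 2 | 2
  0 | 0 | 0 | 0 | 0 | 0 | 1 | 2 | 2 | 3 | 3
  1 | 1 | 1 | 1 | 1 | 1 | 2 | 3 | 3 | 4 | 4
  1 | 1 | 1 | 1 | 1 | 1 | 2 | 3 | 3 | 4 | 5
  1 | 1 | 1 | 1 | 1 | 1 | 2 | 3 | 4 | 5 | 6
  1 | 2 | 2 | 2 | 2 | 2 | 3 | 4 | 5 | 6 | 7
  1 | 2 | 2 | 3 | 3 | 3 | 4 | 5 | 6 | 7 | 8
  1 | 2 | 3 | 4 | 4 | 4 | 5 | 6 | 7 | 8 | 9
  1 | 2 | 3 | 4 | 4 | 5 | 6 | 7 | 8 | 9 | 10
  1 | 2 | 3 | 4 | 5 | 6 | 7 | 8 | 9 | 10 | 11

the unique w with this rank table is (7, 8, 10, 1, 11, 9, 2, 4, 3, 6, 5).

Rothe diagram D(w) (32 cells), 6 SE-corners (essential conditions):

[(3, 6, 0), (3, 9, 2), (5, 9, 3), (6, 6, 1), (8, 3, 2), (10, 5, 4)]


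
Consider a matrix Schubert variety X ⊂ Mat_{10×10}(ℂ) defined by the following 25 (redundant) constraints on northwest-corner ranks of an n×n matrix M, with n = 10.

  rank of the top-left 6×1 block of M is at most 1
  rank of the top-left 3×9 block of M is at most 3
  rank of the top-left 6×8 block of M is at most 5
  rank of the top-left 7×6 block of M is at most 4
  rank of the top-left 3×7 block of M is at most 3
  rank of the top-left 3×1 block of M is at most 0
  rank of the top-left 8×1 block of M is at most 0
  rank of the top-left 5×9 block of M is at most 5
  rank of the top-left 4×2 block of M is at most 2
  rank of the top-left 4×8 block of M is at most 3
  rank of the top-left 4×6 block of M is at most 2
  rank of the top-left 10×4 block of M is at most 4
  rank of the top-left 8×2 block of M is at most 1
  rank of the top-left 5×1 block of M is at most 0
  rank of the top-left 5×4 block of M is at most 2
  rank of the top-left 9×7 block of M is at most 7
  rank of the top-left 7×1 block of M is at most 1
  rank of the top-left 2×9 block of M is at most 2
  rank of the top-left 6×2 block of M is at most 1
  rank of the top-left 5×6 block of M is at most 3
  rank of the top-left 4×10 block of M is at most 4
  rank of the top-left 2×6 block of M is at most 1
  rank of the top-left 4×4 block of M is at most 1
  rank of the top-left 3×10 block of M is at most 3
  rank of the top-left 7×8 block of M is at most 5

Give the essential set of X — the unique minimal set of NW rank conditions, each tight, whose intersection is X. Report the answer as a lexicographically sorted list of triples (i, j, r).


The tightest implied rank at each (i,j), from the 25 conditions:

  row 1: 0 | 1 | 1 | 1 | 1 | 1 | 1 | 1 | 1 | 1
  row 2: 0 | 1 | 1 | 1 | 1 | 1 | 2 | 2 | 2 | 2
  row 3: 0 | 1 | 1 | 1 | 2 | 2 | 3 | 3 | 3 | 3
  row 4: 0 | 1 | 1 | 1 | 2 | 2 | 3 | 3 | 4 | 4
  row 5: 0 | 1 | 2 | 2 | 3 | 3 | 4 | 4 | 5 | 5
  row 6: 0 | 1 | 2 | 3 | 4 | 4 | 5 | 5 | 6 | 6
  row 7: 0 | 1 | 2 | 3 | 4 | 4 | 5 | 5 | 6 | 7
  row 8: 0 | 1 | 2 | 3 | 4 | 5 | 6 | 6 | 7 | 8
  row 9: 1 | 2 | 3 | 4 | 5 | 6 | 7 | 7 | 8 | 9
  row 10: 1 | 2 | 3 | 4 | 5 | 6 | 7 | 8 | 9 | 10

reading off 1-entries of Δ²R: w = (2, 7, 5, 9, 3, 4, 10, 6, 1, 8).

D(w) has 20 cells with 7 SE-corners; essential set:

[(2, 6, 1), (4, 4, 1), (4, 6, 2), (4, 8, 3), (7, 6, 4), (7, 8, 5), (8, 1, 0)]


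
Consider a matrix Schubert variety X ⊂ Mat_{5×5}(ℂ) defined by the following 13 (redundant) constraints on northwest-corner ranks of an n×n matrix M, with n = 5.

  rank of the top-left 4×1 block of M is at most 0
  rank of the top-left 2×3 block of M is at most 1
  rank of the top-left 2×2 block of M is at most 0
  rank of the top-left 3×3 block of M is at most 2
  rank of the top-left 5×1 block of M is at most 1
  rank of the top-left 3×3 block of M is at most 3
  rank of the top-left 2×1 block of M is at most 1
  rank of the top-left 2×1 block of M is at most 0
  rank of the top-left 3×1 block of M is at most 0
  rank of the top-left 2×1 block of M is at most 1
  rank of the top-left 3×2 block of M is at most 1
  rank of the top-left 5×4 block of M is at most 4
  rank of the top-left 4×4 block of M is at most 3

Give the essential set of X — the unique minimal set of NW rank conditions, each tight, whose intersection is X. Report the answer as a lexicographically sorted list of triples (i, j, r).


Computing R[i][j] = min implied NW-rank bound (n=5, 13 conditions):

  i=1: 0  0  1  1  1
  i=2: 0  0  1  2  2
  i=3: 0  1  2  3  3
  i=4: 0  1  2  3  4
  i=5: 1  2  3  4  5

so w = (3, 4, 2, 5, 1).

Fulton essential set (2 of the 6 Rothe cells):

[(2, 2, 0), (4, 1, 0)]


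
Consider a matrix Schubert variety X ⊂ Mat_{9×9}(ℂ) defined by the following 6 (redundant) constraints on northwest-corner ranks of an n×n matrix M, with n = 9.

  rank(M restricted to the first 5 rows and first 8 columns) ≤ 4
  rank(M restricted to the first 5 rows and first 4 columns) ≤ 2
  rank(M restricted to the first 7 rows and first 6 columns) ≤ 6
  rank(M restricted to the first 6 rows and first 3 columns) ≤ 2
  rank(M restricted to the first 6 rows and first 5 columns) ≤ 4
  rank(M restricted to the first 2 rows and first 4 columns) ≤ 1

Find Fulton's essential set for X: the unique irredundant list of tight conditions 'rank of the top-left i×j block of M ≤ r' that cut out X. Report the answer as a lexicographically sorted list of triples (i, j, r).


Propagating the 6 rank bounds to every northwest block:

  row 1: 1 1 1 1 1 1 1 1 1
  row 2: 1 1 1 1 2 2 2 2 2
  row 3: 1 2 2 2 3 3 3 3 3
  row 4: 1 2 2 2 3 4 4 4 4
  row 5: 1 2 2 2 3 4 4 4 5
  row 6: 1 2 2 3 4 5 5 5 6
  row 7: 1 2 3 4 5 6 6 6 7
  row 8: 1 2 3 4 5 6 7 7 8
  row 9: 1 2 3 4 5 6 7 8 9

the unique w with this rank table is (1, 5, 2, 6, 9, 4, 3, 7, 8).

D(w) has 10 cells with 4 SE-corners; essential set:

[(2, 4, 1), (5, 4, 2), (5, 8, 4), (6, 3, 2)]


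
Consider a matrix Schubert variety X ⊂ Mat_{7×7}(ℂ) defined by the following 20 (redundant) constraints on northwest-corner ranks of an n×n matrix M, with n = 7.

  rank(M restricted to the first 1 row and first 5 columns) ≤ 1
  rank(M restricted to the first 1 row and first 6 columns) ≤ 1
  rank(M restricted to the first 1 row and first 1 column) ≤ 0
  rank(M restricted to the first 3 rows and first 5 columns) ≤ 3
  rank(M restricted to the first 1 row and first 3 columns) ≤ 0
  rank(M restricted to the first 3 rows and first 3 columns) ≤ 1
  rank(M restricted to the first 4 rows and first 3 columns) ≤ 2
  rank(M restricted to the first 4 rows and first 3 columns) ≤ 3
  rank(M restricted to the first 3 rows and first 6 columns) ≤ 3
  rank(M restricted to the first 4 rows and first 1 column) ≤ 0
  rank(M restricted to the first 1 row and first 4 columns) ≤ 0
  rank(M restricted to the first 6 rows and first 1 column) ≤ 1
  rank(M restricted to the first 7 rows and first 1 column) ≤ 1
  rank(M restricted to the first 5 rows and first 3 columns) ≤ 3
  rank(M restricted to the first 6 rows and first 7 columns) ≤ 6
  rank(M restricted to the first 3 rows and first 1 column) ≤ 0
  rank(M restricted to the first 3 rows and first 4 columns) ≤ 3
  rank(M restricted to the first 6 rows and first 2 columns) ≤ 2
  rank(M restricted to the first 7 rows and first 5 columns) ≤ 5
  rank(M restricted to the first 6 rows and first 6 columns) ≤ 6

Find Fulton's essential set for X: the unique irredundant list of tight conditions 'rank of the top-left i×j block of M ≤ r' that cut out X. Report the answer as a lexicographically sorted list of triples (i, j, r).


Reconstructing r_w from the 20 given conditions:

  i=1: 0 | 0 | 0 | 0 | 1 | 1 | 1
  i=2: 0 | 1 | 1 | 1 | 2 | 2 | 2
  i=3: 0 | 1 | 1 | 2 | 3 | 3 | 3
  i=4: 0 | 1 | 2 | 3 | 4 | 4 | 4
  i=5: 1 | 2 | 3 | 4 | 5 | 5 | 5
  i=6: 1 | 2 | 3 | 4 | 5 | 6 | 6
  i=7: 1 | 2 | 3 | 4 | 5 | 6 | 7

giving w = (5, 2, 4, 3, 1, 6, 7) via Δ²R.

Fulton essential set (3 of the 8 Rothe cells):

[(1, 4, 0), (3, 3, 1), (4, 1, 0)]


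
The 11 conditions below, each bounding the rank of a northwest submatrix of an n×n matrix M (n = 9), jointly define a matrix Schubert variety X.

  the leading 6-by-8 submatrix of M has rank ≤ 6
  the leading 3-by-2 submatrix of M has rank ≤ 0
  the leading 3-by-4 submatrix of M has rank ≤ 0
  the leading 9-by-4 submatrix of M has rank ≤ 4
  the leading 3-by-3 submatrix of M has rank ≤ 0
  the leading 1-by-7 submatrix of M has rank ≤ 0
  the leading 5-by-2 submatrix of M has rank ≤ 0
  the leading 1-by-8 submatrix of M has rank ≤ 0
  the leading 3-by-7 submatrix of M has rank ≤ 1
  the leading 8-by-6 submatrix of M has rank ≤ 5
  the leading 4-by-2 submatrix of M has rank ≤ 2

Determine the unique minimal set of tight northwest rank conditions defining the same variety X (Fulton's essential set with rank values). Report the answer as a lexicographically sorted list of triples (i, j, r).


Propagating the 11 rank bounds to every northwest block:

  row 1: 0, 0, 0, 0, 0, 0, 0, 0, 1
  row 2: 0, 0, 0, 0, 1, 1, 1, 1, 2
  row 3: 0, 0, 0, 0, 1, 1, 1, 2, 3
  row 4: 0, 0, 1, 1, 2, 2, 2, 3, 4
  row 5: 0, 0, 1, 2, 3, 3, 3, 4, 5
  row 6: 1, 1, 2, 3, 4, 4, 4, 5, 6
  row 7: 1, 2, 3, 4, 5, 5, 5, 6, 7
  row 8: 1, 2, 3, 4, 5, 5, 6, 7, 8
  row 9: 1, 2, 3, 4, 5, 6, 7, 8, 9

so w = (9, 5, 8, 3, 4, 1, 2, 7, 6).

ℓ(w)=23; the 5 essential cells (i,j,r):

[(1, 8, 0), (3, 4, 0), (3, 7, 1), (5, 2, 0), (8, 6, 5)]


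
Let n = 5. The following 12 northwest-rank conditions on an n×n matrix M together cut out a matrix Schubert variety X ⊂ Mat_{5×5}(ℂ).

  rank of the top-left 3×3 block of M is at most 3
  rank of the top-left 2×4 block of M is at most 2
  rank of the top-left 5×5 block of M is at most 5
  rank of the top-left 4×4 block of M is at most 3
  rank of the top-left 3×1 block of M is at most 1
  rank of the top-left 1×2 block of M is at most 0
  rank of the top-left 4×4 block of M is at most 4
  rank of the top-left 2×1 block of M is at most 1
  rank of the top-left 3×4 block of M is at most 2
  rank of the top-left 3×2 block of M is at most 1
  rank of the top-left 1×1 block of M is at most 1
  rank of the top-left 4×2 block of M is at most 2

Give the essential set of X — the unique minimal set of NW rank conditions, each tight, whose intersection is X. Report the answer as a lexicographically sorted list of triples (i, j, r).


The tightest implied rank at each (i,j), from the 12 conditions:

  i=1: 0 0 1 1 1
  i=2: 1 1 2 2 2
  i=3: 1 1 2 2 3
  i=4: 1 2 3 3 4
  i=5: 1 2 3 4 5

reading off 1-entries of Δ²R: w = (3, 1, 5, 2, 4).

|D(w)|=4, |Ess(w)|=3:

[(1, 2, 0), (3, 2, 1), (3, 4, 2)]


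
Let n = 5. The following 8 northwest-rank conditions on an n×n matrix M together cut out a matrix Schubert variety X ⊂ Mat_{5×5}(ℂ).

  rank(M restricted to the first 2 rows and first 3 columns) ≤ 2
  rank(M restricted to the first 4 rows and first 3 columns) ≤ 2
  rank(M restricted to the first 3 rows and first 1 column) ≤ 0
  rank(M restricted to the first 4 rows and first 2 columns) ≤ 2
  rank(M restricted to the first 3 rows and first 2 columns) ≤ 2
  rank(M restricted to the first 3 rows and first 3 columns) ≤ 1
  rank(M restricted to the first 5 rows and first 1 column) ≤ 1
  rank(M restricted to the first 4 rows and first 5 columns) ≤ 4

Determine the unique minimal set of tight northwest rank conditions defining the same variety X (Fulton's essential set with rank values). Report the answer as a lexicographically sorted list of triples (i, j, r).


Propagating the 8 rank bounds to every northwest block:

  0 | 1 | 1 | 1 | 1
  0 | 1 | 1 | 2 | 2
  0 | 1 | 1 | 2 | 3
  1 | 2 | 2 | 3 | 4
  1 | 2 | 3 | 4 | 5

hence w(1..5) = (2, 4, 5, 1, 3).

ℓ(w)=5; the 2 essential cells (i,j,r):

[(3, 1, 0), (3, 3, 1)]


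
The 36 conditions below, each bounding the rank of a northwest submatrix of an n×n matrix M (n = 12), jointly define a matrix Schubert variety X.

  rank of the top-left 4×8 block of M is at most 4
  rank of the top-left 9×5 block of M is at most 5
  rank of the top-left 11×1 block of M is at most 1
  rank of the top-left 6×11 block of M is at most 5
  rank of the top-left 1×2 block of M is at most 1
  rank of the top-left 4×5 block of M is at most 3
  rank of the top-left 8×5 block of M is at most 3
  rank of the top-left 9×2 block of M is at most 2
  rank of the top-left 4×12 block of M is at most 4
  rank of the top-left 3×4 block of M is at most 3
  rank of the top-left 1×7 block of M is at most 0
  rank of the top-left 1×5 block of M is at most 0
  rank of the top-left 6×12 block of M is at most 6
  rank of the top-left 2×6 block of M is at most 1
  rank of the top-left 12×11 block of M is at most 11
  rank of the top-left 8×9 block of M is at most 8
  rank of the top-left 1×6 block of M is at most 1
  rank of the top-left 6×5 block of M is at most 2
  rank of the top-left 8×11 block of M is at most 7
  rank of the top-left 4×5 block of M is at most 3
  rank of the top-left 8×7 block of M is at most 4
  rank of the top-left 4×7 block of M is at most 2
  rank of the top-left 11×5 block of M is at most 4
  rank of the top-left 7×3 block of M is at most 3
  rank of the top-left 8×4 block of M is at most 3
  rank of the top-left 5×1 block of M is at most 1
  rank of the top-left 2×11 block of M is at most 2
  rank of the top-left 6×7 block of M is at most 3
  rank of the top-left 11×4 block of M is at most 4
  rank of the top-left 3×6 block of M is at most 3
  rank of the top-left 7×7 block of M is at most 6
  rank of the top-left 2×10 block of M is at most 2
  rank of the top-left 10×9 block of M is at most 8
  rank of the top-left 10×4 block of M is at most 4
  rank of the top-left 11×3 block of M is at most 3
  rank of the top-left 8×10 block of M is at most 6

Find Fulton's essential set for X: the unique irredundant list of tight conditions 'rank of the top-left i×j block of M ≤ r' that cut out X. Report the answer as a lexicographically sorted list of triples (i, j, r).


Reconstructing r_w from the 36 given conditions:

  i=1: 0  0  0  0  0  0  0  1  1  1  1  1
  i=2: 1  1  1  1  1  1  1  2  2  2  2  2
  i=3: 1  2  2  2  2  2  2  3  3  3  3  3
  i=4: 1  2  2  2  2  2  2  3  4  4  4  4
  i=5: 1  2  2  2  2  3  3  4  5  5  5  5
  i=6: 1  2  2  2  2  3  3  4  5  5  5  6
  i=7: 1  2  3  3  3  4  4  5  6  6  6  7
  i=8: 1  2  3  3  3  4  4  5  6  6  7  8
  i=9: 1  2  3  4  4  5  5  6  7  7  8  9
  i=10: 1  2  3  4  4  5  6  7  8  8  9  10
  i=11: 1  2  3  4  4  5  6  7  8  9  10  11
  i=12: 1  2  3  4  5  6  7  8  9  10  11  12

the unique w with this rank table is (8, 1, 2, 9, 6, 12, 3, 11, 4, 7, 10, 5).

ℓ(w)=27; the 9 essential cells (i,j,r):

[(1, 7, 0), (4, 7, 2), (6, 5, 2), (6, 7, 3), (6, 11, 5), (8, 5, 3), (8, 7, 4), (8, 10, 6), (11, 5, 4)]


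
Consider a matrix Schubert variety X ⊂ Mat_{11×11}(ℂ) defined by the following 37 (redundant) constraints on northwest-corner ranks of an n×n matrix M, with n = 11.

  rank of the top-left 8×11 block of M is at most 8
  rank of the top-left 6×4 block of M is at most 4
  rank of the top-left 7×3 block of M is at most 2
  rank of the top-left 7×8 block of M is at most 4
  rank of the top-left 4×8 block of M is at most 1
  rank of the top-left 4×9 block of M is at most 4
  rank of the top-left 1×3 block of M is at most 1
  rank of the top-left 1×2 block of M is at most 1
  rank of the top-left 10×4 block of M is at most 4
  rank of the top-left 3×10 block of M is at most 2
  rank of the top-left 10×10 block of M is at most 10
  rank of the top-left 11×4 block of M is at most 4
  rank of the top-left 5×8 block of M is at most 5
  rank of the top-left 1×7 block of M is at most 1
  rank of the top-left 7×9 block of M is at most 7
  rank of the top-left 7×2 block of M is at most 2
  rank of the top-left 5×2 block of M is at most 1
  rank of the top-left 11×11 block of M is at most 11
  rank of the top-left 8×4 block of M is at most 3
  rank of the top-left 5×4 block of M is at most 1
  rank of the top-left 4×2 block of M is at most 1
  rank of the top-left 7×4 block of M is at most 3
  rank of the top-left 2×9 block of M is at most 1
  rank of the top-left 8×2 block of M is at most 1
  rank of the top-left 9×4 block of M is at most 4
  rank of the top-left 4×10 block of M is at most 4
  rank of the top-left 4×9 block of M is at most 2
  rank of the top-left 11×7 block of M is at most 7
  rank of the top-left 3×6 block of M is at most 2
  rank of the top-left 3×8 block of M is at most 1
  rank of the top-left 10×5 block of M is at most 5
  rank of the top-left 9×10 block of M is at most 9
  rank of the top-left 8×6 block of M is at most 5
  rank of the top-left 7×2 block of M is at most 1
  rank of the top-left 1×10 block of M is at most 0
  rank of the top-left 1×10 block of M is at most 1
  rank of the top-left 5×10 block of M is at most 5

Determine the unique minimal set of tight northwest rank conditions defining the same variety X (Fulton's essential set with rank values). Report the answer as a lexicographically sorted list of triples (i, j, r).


The tightest implied rank at each (i,j), from the 37 conditions:

  R[1]: 0 0 0 0 0 0 0 0 0 0 1
  R[2]: 1 1 1 1 1 1 1 1 1 1 2
  R[3]: 1 1 1 1 1 1 1 1 2 2 3
  R[4]: 1 1 1 1 1 1 1 1 2 3 4
  R[5]: 1 1 1 1 2 2 2 2 3 4 5
  R[6]: 1 1 2 2 3 3 3 3 4 5 6
  R[7]: 1 1 2 3 4 4 4 4 5 6 7
  R[8]: 1 1 2 3 4 5 5 5 6 7 8
  R[9]: 1 2 3 4 5 6 6 6 7 8 9
  R[10]: 1 2 3 4 5 6 7 7 8 9 10
  R[11]: 1 2 3 4 5 6 7 8 9 10 11

giving w = (11, 1, 9, 10, 5, 3, 4, 6, 2, 7, 8) via Δ²R.

Fulton essential set (4 of the 30 Rothe cells):

[(1, 10, 0), (4, 8, 1), (5, 4, 1), (8, 2, 1)]


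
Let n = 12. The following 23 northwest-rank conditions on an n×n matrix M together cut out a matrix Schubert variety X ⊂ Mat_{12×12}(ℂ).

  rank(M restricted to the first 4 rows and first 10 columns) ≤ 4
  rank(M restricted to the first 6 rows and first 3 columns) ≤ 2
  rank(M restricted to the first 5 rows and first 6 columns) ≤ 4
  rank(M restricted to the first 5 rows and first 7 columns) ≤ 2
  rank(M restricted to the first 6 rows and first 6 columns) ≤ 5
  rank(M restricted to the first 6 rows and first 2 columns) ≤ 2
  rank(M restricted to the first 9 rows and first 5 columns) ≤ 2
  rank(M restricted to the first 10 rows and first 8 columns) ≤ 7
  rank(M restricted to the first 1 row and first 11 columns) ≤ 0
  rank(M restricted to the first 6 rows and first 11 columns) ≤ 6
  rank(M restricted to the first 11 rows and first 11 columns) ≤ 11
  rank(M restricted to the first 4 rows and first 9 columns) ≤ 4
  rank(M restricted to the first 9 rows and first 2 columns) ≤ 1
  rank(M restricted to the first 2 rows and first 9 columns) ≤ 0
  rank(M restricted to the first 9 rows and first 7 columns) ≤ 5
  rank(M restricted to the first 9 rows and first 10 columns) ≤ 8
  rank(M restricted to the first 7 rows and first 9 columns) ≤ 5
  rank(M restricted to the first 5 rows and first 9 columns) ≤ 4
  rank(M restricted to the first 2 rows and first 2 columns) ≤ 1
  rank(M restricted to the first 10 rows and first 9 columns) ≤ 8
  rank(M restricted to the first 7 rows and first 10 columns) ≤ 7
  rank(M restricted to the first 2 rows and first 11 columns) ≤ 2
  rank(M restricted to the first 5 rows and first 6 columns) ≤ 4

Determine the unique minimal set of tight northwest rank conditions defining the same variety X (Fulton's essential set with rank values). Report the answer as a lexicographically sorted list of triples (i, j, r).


Propagating the 23 rank bounds to every northwest block:

  R[1]: 0 0 0 0 0 0 0 0 0 0 0 1
  R[2]: 0 0 0 0 0 0 0 0 0 1 1 2
  R[3]: 1 1 1 1 1 1 1 1 1 2 2 3
  R[4]: 1 1 2 2 2 2 2 2 2 3 3 4
  R[5]: 1 1 2 2 2 2 2 3 3 4 4 5
  R[6]: 1 1 2 2 2 3 3 4 4 5 5 6
  R[7]: 1 1 2 2 2 3 4 5 5 6 6 7
  R[8]: 1 1 2 2 2 3 4 5 6 7 7 8
  R[9]: 1 1 2 2 2 3 4 5 6 7 8 9
  R[10]: 1 2 3 3 3 4 5 6 7 8 9 10
  R[11]: 1 2 3 4 4 5 6 7 8 9 10 11
  R[12]: 1 2 3 4 5 6 7 8 9 10 11 12

the unique w with this rank table is (12, 10, 1, 3, 8, 6, 7, 9, 11, 2, 4, 5).

5 SE-corners of the 38-cell Rothe diagram give Ess(w):

[(1, 11, 0), (2, 9, 0), (5, 7, 2), (9, 2, 1), (9, 5, 2)]


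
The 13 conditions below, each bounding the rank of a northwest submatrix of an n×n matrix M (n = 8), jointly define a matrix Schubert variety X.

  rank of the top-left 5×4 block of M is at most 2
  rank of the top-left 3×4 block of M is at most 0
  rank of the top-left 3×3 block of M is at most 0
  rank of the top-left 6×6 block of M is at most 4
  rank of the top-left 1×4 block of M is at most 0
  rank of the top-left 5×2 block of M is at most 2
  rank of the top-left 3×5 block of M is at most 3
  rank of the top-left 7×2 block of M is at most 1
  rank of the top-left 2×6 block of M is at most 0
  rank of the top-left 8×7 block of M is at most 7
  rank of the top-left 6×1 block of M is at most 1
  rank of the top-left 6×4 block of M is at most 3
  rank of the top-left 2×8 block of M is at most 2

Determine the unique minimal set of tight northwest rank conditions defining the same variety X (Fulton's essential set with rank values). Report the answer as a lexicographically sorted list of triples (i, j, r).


Propagating the 13 rank bounds to every northwest block:

  row 1: 0  0  0  0  0  0  1  1
  row 2: 0  0  0  0  0  0  1  2
  row 3: 0  0  0  0  1  1  2  3
  row 4: 1  1  1  1  2  2  3  4
  row 5: 1  1  2  2  3  3  4  5
  row 6: 1  1  2  3  4  4  5  6
  row 7: 1  1  2  3  4  5  6  7
  row 8: 1  2  3  4  5  6  7  8

second differences of R give the permutation w = (7, 8, 5, 1, 3, 4, 6, 2).

3 SE-corners of the 19-cell Rothe diagram give Ess(w):

[(2, 6, 0), (3, 4, 0), (7, 2, 1)]


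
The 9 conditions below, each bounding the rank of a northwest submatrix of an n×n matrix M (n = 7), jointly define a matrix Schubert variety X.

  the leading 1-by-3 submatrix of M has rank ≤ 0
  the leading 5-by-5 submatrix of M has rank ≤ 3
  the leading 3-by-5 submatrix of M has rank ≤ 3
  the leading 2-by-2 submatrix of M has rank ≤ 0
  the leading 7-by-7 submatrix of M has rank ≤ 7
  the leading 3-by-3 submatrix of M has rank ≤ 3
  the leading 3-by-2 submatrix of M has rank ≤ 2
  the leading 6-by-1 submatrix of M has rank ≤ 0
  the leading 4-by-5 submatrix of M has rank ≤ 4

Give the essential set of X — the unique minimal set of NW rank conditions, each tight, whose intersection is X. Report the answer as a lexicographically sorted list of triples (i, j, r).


Rank table r_w(7×7) implied by the 9 constraints:

  R[1]: 0, 0, 0, 1, 1, 1, 1
  R[2]: 0, 0, 1, 2, 2, 2, 2
  R[3]: 0, 1, 2, 3, 3, 3, 3
  R[4]: 0, 1, 2, 3, 3, 4, 4
  R[5]: 0, 1, 2, 3, 3, 4, 5
  R[6]: 0, 1, 2, 3, 4, 5, 6
  R[7]: 1, 2, 3, 4, 5, 6, 7

the unique w with this rank table is (4, 3, 2, 6, 7, 5, 1).

D(w) has 11 cells with 4 SE-corners; essential set:

[(1, 3, 0), (2, 2, 0), (5, 5, 3), (6, 1, 0)]


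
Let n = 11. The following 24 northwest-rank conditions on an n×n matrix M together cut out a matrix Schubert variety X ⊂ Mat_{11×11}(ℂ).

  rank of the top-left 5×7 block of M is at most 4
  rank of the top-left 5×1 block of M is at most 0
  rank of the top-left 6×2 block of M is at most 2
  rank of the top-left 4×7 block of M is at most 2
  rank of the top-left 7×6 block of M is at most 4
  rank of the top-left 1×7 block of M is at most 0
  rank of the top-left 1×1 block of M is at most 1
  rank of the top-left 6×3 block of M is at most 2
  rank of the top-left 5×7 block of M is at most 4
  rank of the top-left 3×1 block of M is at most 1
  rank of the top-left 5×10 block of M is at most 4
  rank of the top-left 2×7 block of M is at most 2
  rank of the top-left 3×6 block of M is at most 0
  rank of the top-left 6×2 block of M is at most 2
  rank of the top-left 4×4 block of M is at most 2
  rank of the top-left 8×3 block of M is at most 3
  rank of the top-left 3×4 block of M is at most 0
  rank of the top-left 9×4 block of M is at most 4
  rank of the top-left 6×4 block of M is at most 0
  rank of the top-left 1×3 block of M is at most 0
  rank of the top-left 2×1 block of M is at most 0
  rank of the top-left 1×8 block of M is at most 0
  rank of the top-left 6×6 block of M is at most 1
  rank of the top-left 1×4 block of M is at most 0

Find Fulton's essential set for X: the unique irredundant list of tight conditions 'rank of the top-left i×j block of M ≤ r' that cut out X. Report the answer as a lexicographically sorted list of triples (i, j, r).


Propagating the 24 rank bounds to every northwest block:

  0, 0, 0, 0, 0, 0, 0, 0, 1, 1, 1
  0, 0, 0, 0, 0, 0, 1, 1, 2, 2, 2
  0, 0, 0, 0, 0, 0, 1, 2, 3, 3, 3
  0, 0, 0, 0, 1, 1, 2, 3, 4, 4, 4
  0, 0, 0, 0, 1, 1, 2, 3, 4, 4, 5
  0, 0, 0, 0, 1, 1, 2, 3, 4, 5, 6
  1, 1, 1, 1, 2, 2, 3, 4, 5, 6, 7
  1, 2, 2, 2, 3, 3, 4, 5, 6, 7, 8
  1, 2, 3, 3, 4, 4, 5, 6, 7, 8, 9
  1, 2, 3, 4, 5, 5, 6, 7, 8, 9, 10
  1, 2, 3, 4, 5, 6, 7, 8, 9, 10, 11

hence w(1..11) = (9, 7, 8, 5, 11, 10, 1, 2, 3, 4, 6).

Rothe diagram D(w) (35 cells), 5 SE-corners (essential conditions):

[(1, 8, 0), (3, 6, 0), (5, 10, 4), (6, 4, 0), (6, 6, 1)]


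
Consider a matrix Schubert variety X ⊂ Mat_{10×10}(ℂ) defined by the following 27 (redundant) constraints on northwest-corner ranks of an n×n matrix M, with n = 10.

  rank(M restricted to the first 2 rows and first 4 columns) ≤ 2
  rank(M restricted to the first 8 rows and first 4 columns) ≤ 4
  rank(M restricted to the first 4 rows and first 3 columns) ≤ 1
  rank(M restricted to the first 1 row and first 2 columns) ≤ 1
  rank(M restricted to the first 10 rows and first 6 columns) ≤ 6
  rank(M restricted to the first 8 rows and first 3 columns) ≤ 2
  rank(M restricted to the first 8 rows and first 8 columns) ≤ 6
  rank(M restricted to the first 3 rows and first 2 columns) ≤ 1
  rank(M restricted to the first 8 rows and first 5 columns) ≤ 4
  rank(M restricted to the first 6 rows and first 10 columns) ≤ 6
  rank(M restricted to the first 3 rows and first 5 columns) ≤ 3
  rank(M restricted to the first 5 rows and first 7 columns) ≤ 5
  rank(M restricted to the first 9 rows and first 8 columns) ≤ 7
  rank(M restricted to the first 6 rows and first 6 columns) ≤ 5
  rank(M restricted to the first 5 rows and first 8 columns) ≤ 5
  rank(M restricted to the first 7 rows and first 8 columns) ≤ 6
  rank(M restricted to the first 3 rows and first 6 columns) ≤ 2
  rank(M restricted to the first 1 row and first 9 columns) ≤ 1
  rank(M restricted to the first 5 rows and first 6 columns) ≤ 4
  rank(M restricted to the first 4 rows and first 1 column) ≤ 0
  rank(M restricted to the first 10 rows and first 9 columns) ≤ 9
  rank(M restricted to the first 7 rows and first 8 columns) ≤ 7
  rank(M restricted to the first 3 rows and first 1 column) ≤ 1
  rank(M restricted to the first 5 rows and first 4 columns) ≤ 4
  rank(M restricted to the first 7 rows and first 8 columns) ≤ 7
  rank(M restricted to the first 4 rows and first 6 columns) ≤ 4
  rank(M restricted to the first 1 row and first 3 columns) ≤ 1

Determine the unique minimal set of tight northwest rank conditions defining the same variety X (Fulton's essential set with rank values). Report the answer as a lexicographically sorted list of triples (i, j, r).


The tightest implied rank at each (i,j), from the 27 conditions:

  row 1: 0 | 1 | 1 | 1 | 1 | 1 | 1 | 1 | 1 | 1
  row 2: 0 | 1 | 1 | 2 | 2 | 2 | 2 | 2 | 2 | 2
  row 3: 0 | 1 | 1 | 2 | 2 | 2 | 3 | 3 | 3 | 3
  row 4: 0 | 1 | 1 | 2 | 3 | 3 | 4 | 4 | 4 | 4
  row 5: 1 | 2 | 2 | 3 | 4 | 4 | 5 | 5 | 5 | 5
  row 6: 1 | 2 | 2 | 3 | 4 | 5 | 6 | 6 | 6 | 6
  row 7: 1 | 2 | 2 | 3 | 4 | 5 | 6 | 6 | 7 | 7
  row 8: 1 | 2 | 2 | 3 | 4 | 5 | 6 | 6 | 7 | 8
  row 9: 1 | 2 | 3 | 4 | 5 | 6 | 7 | 7 | 8 | 9
  row 10: 1 | 2 | 3 | 4 | 5 | 6 | 7 | 8 | 9 | 10

hence w(1..10) = (2, 4, 7, 5, 1, 6, 9, 10, 3, 8).

Rothe diagram D(w) (14 cells), 5 SE-corners (essential conditions):

[(3, 6, 2), (4, 1, 0), (4, 3, 1), (8, 3, 2), (8, 8, 6)]


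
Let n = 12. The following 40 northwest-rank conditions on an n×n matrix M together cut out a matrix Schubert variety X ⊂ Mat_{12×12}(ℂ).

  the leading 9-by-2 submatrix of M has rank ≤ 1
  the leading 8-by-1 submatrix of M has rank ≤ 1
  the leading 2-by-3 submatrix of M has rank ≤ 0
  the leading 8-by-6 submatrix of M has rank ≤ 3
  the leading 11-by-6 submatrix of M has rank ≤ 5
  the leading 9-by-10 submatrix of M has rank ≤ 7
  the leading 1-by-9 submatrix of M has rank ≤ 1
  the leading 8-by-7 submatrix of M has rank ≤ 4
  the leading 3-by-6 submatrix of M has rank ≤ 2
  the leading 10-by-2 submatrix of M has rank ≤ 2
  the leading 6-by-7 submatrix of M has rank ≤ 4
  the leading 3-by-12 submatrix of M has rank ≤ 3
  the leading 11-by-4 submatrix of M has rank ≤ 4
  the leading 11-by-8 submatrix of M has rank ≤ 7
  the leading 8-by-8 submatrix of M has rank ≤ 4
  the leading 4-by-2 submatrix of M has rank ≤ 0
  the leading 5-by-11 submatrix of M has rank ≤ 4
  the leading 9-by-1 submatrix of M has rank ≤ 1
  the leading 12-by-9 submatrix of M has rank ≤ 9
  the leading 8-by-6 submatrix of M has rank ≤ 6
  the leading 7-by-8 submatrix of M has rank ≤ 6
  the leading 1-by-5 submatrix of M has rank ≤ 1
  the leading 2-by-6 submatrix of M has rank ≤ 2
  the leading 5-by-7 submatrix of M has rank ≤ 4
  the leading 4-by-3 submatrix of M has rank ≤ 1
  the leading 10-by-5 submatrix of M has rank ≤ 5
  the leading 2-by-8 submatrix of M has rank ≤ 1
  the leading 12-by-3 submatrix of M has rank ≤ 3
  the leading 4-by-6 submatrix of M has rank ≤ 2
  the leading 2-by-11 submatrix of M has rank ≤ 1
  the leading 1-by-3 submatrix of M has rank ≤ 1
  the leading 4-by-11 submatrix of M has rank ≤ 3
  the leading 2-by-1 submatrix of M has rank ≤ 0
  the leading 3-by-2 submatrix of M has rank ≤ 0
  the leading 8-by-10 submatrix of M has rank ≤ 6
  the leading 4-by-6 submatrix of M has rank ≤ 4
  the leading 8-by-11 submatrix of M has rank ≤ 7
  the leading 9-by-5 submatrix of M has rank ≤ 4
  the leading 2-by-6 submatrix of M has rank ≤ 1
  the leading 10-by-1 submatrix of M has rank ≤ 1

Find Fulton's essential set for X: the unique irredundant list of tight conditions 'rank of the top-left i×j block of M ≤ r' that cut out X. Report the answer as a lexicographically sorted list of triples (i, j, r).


Rank table r_w(12×12) implied by the 40 constraints:

  row 1: 0 0 0 1 1 1 1 1 1 1 1 1
  row 2: 0 0 0 1 1 1 1 1 1 1 1 2
  row 3: 0 0 1 2 2 2 2 2 2 2 2 3
  row 4: 0 0 1 2 2 2 3 3 3 3 3 4
  row 5: 1 1 2 3 3 3 4 4 4 4 4 5
  row 6: 1 1 2 3 3 3 4 4 5 5 5 6
  row 7: 1 1 2 3 3 3 4 4 5 6 6 7
  row 8: 1 1 2 3 3 3 4 4 5 6 7 8
  row 9: 1 1 2 3 4 4 5 5 6 7 8 9
  row 10: 1 2 3 4 5 5 6 6 7 8 9 10
  row 11: 1 2 3 4 5 5 6 7 8 9 10 11
  row 12: 1 2 3 4 5 6 7 8 9 10 11 12

so w = (4, 12, 3, 7, 1, 9, 10, 11, 5, 2, 8, 6).

ℓ(w)=33; the 8 essential cells (i,j,r):

[(2, 3, 0), (2, 11, 1), (4, 2, 0), (4, 6, 2), (8, 6, 3), (8, 8, 4), (9, 2, 1), (11, 6, 5)]


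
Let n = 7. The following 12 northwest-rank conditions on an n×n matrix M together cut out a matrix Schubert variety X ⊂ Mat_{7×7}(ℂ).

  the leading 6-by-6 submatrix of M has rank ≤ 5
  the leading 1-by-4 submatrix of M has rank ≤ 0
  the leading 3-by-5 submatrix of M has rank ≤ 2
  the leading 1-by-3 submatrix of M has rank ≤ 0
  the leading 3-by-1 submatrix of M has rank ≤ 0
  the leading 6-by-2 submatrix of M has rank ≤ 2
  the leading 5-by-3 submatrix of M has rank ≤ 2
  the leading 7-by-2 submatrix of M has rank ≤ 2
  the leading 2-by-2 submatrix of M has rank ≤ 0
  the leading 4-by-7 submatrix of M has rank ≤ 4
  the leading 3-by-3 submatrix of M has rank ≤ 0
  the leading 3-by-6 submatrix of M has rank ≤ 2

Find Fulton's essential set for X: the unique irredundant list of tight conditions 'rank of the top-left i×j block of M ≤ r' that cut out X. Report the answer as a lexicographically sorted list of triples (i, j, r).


The tightest implied rank at each (i,j), from the 12 conditions:

  0, 0, 0, 0, 1, 1, 1
  0, 0, 0, 1, 2, 2, 2
  0, 0, 0, 1, 2, 2, 3
  1, 1, 1, 2, 3, 3, 4
  1, 2, 2, 3, 4, 4, 5
  1, 2, 3, 4, 5, 5, 6
  1, 2, 3, 4, 5, 6, 7

giving w = (5, 4, 7, 1, 2, 3, 6) via Δ²R.

|D(w)|=11, |Ess(w)|=3:

[(1, 4, 0), (3, 3, 0), (3, 6, 2)]


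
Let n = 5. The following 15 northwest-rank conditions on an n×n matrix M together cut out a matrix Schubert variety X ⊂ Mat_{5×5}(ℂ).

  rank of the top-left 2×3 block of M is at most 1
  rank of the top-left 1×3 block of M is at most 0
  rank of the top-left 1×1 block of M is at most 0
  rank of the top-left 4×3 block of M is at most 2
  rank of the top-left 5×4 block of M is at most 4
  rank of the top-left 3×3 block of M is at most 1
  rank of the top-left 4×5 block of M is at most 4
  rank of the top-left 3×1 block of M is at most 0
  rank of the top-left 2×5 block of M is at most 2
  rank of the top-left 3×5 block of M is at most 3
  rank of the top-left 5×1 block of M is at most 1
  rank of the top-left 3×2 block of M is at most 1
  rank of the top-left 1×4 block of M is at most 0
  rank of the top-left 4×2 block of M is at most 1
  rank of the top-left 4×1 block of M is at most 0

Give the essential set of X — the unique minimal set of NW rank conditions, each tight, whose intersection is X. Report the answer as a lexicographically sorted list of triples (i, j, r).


The tightest implied rank at each (i,j), from the 15 conditions:

  row 1: 0 | 0 | 0 | 0 | 1
  row 2: 0 | 1 | 1 | 1 | 2
  row 3: 0 | 1 | 1 | 2 | 3
  row 4: 0 | 1 | 2 | 3 | 4
  row 5: 1 | 2 | 3 | 4 | 5

reading off 1-entries of Δ²R: w = (5, 2, 4, 3, 1).

Fulton essential set (3 of the 8 Rothe cells):

[(1, 4, 0), (3, 3, 1), (4, 1, 0)]


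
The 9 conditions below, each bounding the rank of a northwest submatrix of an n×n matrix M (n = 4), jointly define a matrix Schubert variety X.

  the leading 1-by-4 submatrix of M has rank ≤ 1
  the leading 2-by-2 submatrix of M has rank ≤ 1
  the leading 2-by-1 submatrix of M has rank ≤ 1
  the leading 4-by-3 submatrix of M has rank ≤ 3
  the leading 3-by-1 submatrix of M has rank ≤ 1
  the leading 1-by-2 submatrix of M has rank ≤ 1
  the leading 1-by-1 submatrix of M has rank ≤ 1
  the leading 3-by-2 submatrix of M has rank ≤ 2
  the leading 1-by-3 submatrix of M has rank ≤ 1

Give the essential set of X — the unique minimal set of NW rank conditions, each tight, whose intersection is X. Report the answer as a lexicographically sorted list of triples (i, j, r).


Propagating the 9 rank bounds to every northwest block:

  row 1: 1 1 1 1
  row 2: 1 1 2 2
  row 3: 1 2 3 3
  row 4: 1 2 3 4

reading off 1-entries of Δ²R: w = (1, 3, 2, 4).

|D(w)|=1, |Ess(w)|=1:

[(2, 2, 1)]


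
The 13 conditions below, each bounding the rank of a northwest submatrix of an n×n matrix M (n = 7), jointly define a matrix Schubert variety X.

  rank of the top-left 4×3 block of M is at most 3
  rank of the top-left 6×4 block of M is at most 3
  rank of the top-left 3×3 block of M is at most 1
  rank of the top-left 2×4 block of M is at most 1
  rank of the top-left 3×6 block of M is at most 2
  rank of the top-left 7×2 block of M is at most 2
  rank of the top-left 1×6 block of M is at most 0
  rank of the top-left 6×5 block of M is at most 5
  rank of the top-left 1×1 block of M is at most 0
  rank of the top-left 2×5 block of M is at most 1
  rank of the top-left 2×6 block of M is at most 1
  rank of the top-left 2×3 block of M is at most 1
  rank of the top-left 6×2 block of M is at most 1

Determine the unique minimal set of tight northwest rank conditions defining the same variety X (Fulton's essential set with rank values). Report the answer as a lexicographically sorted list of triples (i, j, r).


Propagating the 13 rank bounds to every northwest block:

  i=1: 0 | 0 | 0 | 0 | 0 | 0 | 1
  i=2: 1 | 1 | 1 | 1 | 1 | 1 | 2
  i=3: 1 | 1 | 1 | 2 | 2 | 2 | 3
  i=4: 1 | 1 | 2 | 3 | 3 | 3 | 4
  i=5: 1 | 1 | 2 | 3 | 4 | 4 | 5
  i=6: 1 | 1 | 2 | 3 | 4 | 5 | 6
  i=7: 1 | 2 | 3 | 4 | 5 | 6 | 7

the unique w with this rank table is (7, 1, 4, 3, 5, 6, 2).

D(w) has 11 cells with 3 SE-corners; essential set:

[(1, 6, 0), (3, 3, 1), (6, 2, 1)]
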